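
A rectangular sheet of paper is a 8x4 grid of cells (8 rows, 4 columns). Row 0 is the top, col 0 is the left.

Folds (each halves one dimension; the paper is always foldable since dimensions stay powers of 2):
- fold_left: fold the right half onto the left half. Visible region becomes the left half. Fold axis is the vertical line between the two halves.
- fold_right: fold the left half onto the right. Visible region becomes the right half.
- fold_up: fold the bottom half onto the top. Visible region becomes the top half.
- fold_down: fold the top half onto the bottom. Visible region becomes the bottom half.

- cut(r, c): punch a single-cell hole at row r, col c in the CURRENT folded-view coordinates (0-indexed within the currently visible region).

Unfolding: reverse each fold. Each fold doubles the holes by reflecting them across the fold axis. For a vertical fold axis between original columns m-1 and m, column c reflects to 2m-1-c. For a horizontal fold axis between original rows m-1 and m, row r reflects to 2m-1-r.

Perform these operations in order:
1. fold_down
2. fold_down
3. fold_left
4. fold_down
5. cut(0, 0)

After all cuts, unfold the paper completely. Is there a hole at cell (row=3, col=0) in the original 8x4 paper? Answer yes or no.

Answer: yes

Derivation:
Op 1 fold_down: fold axis h@4; visible region now rows[4,8) x cols[0,4) = 4x4
Op 2 fold_down: fold axis h@6; visible region now rows[6,8) x cols[0,4) = 2x4
Op 3 fold_left: fold axis v@2; visible region now rows[6,8) x cols[0,2) = 2x2
Op 4 fold_down: fold axis h@7; visible region now rows[7,8) x cols[0,2) = 1x2
Op 5 cut(0, 0): punch at orig (7,0); cuts so far [(7, 0)]; region rows[7,8) x cols[0,2) = 1x2
Unfold 1 (reflect across h@7): 2 holes -> [(6, 0), (7, 0)]
Unfold 2 (reflect across v@2): 4 holes -> [(6, 0), (6, 3), (7, 0), (7, 3)]
Unfold 3 (reflect across h@6): 8 holes -> [(4, 0), (4, 3), (5, 0), (5, 3), (6, 0), (6, 3), (7, 0), (7, 3)]
Unfold 4 (reflect across h@4): 16 holes -> [(0, 0), (0, 3), (1, 0), (1, 3), (2, 0), (2, 3), (3, 0), (3, 3), (4, 0), (4, 3), (5, 0), (5, 3), (6, 0), (6, 3), (7, 0), (7, 3)]
Holes: [(0, 0), (0, 3), (1, 0), (1, 3), (2, 0), (2, 3), (3, 0), (3, 3), (4, 0), (4, 3), (5, 0), (5, 3), (6, 0), (6, 3), (7, 0), (7, 3)]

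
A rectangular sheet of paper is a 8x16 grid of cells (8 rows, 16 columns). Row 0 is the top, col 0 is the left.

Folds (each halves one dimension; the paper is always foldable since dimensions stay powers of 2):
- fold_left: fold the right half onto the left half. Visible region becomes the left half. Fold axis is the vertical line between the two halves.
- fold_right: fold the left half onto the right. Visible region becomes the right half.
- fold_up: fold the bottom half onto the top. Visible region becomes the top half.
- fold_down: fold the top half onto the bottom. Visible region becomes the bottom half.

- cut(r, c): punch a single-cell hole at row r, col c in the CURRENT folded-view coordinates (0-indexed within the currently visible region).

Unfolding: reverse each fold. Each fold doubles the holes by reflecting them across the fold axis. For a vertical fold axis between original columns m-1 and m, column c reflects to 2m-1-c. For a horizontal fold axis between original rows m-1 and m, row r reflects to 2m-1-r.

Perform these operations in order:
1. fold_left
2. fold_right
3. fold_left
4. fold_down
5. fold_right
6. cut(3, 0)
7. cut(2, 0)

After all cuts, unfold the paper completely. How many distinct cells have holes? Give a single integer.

Answer: 64

Derivation:
Op 1 fold_left: fold axis v@8; visible region now rows[0,8) x cols[0,8) = 8x8
Op 2 fold_right: fold axis v@4; visible region now rows[0,8) x cols[4,8) = 8x4
Op 3 fold_left: fold axis v@6; visible region now rows[0,8) x cols[4,6) = 8x2
Op 4 fold_down: fold axis h@4; visible region now rows[4,8) x cols[4,6) = 4x2
Op 5 fold_right: fold axis v@5; visible region now rows[4,8) x cols[5,6) = 4x1
Op 6 cut(3, 0): punch at orig (7,5); cuts so far [(7, 5)]; region rows[4,8) x cols[5,6) = 4x1
Op 7 cut(2, 0): punch at orig (6,5); cuts so far [(6, 5), (7, 5)]; region rows[4,8) x cols[5,6) = 4x1
Unfold 1 (reflect across v@5): 4 holes -> [(6, 4), (6, 5), (7, 4), (7, 5)]
Unfold 2 (reflect across h@4): 8 holes -> [(0, 4), (0, 5), (1, 4), (1, 5), (6, 4), (6, 5), (7, 4), (7, 5)]
Unfold 3 (reflect across v@6): 16 holes -> [(0, 4), (0, 5), (0, 6), (0, 7), (1, 4), (1, 5), (1, 6), (1, 7), (6, 4), (6, 5), (6, 6), (6, 7), (7, 4), (7, 5), (7, 6), (7, 7)]
Unfold 4 (reflect across v@4): 32 holes -> [(0, 0), (0, 1), (0, 2), (0, 3), (0, 4), (0, 5), (0, 6), (0, 7), (1, 0), (1, 1), (1, 2), (1, 3), (1, 4), (1, 5), (1, 6), (1, 7), (6, 0), (6, 1), (6, 2), (6, 3), (6, 4), (6, 5), (6, 6), (6, 7), (7, 0), (7, 1), (7, 2), (7, 3), (7, 4), (7, 5), (7, 6), (7, 7)]
Unfold 5 (reflect across v@8): 64 holes -> [(0, 0), (0, 1), (0, 2), (0, 3), (0, 4), (0, 5), (0, 6), (0, 7), (0, 8), (0, 9), (0, 10), (0, 11), (0, 12), (0, 13), (0, 14), (0, 15), (1, 0), (1, 1), (1, 2), (1, 3), (1, 4), (1, 5), (1, 6), (1, 7), (1, 8), (1, 9), (1, 10), (1, 11), (1, 12), (1, 13), (1, 14), (1, 15), (6, 0), (6, 1), (6, 2), (6, 3), (6, 4), (6, 5), (6, 6), (6, 7), (6, 8), (6, 9), (6, 10), (6, 11), (6, 12), (6, 13), (6, 14), (6, 15), (7, 0), (7, 1), (7, 2), (7, 3), (7, 4), (7, 5), (7, 6), (7, 7), (7, 8), (7, 9), (7, 10), (7, 11), (7, 12), (7, 13), (7, 14), (7, 15)]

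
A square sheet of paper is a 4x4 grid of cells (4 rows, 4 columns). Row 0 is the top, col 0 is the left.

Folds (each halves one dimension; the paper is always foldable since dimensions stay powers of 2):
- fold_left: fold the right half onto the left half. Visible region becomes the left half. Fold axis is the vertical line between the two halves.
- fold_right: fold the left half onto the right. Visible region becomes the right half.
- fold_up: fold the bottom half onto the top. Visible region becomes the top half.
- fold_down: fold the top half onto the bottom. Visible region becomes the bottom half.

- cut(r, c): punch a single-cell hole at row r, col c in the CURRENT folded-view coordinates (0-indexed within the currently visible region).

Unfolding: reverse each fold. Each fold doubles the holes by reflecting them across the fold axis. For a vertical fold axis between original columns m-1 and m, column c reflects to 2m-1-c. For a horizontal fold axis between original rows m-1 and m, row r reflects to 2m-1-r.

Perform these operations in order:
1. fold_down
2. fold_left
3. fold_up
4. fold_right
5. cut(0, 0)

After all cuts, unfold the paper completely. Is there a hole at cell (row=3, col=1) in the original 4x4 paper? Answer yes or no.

Answer: yes

Derivation:
Op 1 fold_down: fold axis h@2; visible region now rows[2,4) x cols[0,4) = 2x4
Op 2 fold_left: fold axis v@2; visible region now rows[2,4) x cols[0,2) = 2x2
Op 3 fold_up: fold axis h@3; visible region now rows[2,3) x cols[0,2) = 1x2
Op 4 fold_right: fold axis v@1; visible region now rows[2,3) x cols[1,2) = 1x1
Op 5 cut(0, 0): punch at orig (2,1); cuts so far [(2, 1)]; region rows[2,3) x cols[1,2) = 1x1
Unfold 1 (reflect across v@1): 2 holes -> [(2, 0), (2, 1)]
Unfold 2 (reflect across h@3): 4 holes -> [(2, 0), (2, 1), (3, 0), (3, 1)]
Unfold 3 (reflect across v@2): 8 holes -> [(2, 0), (2, 1), (2, 2), (2, 3), (3, 0), (3, 1), (3, 2), (3, 3)]
Unfold 4 (reflect across h@2): 16 holes -> [(0, 0), (0, 1), (0, 2), (0, 3), (1, 0), (1, 1), (1, 2), (1, 3), (2, 0), (2, 1), (2, 2), (2, 3), (3, 0), (3, 1), (3, 2), (3, 3)]
Holes: [(0, 0), (0, 1), (0, 2), (0, 3), (1, 0), (1, 1), (1, 2), (1, 3), (2, 0), (2, 1), (2, 2), (2, 3), (3, 0), (3, 1), (3, 2), (3, 3)]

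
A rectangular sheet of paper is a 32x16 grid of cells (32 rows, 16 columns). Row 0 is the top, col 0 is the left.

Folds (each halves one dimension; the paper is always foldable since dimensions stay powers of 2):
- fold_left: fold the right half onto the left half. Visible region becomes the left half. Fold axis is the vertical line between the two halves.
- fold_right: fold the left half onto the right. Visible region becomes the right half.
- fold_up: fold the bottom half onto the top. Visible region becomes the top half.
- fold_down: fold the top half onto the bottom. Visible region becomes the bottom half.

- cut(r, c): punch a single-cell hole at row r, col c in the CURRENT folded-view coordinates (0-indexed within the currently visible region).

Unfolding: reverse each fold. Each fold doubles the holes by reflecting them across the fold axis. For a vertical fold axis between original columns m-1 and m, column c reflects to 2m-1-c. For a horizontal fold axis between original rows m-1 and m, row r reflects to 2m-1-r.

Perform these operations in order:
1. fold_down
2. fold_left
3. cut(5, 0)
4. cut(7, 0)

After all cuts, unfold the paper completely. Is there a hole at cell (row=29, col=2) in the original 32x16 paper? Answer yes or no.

Answer: no

Derivation:
Op 1 fold_down: fold axis h@16; visible region now rows[16,32) x cols[0,16) = 16x16
Op 2 fold_left: fold axis v@8; visible region now rows[16,32) x cols[0,8) = 16x8
Op 3 cut(5, 0): punch at orig (21,0); cuts so far [(21, 0)]; region rows[16,32) x cols[0,8) = 16x8
Op 4 cut(7, 0): punch at orig (23,0); cuts so far [(21, 0), (23, 0)]; region rows[16,32) x cols[0,8) = 16x8
Unfold 1 (reflect across v@8): 4 holes -> [(21, 0), (21, 15), (23, 0), (23, 15)]
Unfold 2 (reflect across h@16): 8 holes -> [(8, 0), (8, 15), (10, 0), (10, 15), (21, 0), (21, 15), (23, 0), (23, 15)]
Holes: [(8, 0), (8, 15), (10, 0), (10, 15), (21, 0), (21, 15), (23, 0), (23, 15)]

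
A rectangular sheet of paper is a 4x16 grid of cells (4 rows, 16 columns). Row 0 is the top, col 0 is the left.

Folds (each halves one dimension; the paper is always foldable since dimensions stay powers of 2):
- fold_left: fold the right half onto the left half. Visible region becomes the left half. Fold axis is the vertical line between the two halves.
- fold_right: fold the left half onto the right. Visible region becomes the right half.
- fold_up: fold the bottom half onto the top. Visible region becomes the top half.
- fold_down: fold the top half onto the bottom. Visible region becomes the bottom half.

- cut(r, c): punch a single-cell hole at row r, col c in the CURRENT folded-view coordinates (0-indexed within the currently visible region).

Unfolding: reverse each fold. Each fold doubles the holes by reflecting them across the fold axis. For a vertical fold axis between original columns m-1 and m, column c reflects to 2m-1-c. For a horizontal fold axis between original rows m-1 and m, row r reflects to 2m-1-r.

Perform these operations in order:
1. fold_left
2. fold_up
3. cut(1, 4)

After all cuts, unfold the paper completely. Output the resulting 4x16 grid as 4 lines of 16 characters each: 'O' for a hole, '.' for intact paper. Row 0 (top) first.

Op 1 fold_left: fold axis v@8; visible region now rows[0,4) x cols[0,8) = 4x8
Op 2 fold_up: fold axis h@2; visible region now rows[0,2) x cols[0,8) = 2x8
Op 3 cut(1, 4): punch at orig (1,4); cuts so far [(1, 4)]; region rows[0,2) x cols[0,8) = 2x8
Unfold 1 (reflect across h@2): 2 holes -> [(1, 4), (2, 4)]
Unfold 2 (reflect across v@8): 4 holes -> [(1, 4), (1, 11), (2, 4), (2, 11)]

Answer: ................
....O......O....
....O......O....
................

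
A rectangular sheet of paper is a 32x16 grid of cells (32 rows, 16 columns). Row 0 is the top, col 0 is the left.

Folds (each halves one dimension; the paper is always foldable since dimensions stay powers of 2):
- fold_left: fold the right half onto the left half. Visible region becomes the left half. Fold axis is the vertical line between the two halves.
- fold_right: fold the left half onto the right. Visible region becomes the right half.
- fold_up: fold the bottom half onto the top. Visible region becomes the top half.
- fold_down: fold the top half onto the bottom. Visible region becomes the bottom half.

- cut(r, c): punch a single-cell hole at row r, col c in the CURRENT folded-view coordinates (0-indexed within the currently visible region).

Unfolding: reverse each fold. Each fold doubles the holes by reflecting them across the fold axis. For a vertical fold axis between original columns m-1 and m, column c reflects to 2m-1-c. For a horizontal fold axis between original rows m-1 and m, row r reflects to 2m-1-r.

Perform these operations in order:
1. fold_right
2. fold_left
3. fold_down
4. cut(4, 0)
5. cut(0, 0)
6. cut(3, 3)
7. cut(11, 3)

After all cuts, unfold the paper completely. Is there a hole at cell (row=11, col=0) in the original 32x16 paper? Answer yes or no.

Op 1 fold_right: fold axis v@8; visible region now rows[0,32) x cols[8,16) = 32x8
Op 2 fold_left: fold axis v@12; visible region now rows[0,32) x cols[8,12) = 32x4
Op 3 fold_down: fold axis h@16; visible region now rows[16,32) x cols[8,12) = 16x4
Op 4 cut(4, 0): punch at orig (20,8); cuts so far [(20, 8)]; region rows[16,32) x cols[8,12) = 16x4
Op 5 cut(0, 0): punch at orig (16,8); cuts so far [(16, 8), (20, 8)]; region rows[16,32) x cols[8,12) = 16x4
Op 6 cut(3, 3): punch at orig (19,11); cuts so far [(16, 8), (19, 11), (20, 8)]; region rows[16,32) x cols[8,12) = 16x4
Op 7 cut(11, 3): punch at orig (27,11); cuts so far [(16, 8), (19, 11), (20, 8), (27, 11)]; region rows[16,32) x cols[8,12) = 16x4
Unfold 1 (reflect across h@16): 8 holes -> [(4, 11), (11, 8), (12, 11), (15, 8), (16, 8), (19, 11), (20, 8), (27, 11)]
Unfold 2 (reflect across v@12): 16 holes -> [(4, 11), (4, 12), (11, 8), (11, 15), (12, 11), (12, 12), (15, 8), (15, 15), (16, 8), (16, 15), (19, 11), (19, 12), (20, 8), (20, 15), (27, 11), (27, 12)]
Unfold 3 (reflect across v@8): 32 holes -> [(4, 3), (4, 4), (4, 11), (4, 12), (11, 0), (11, 7), (11, 8), (11, 15), (12, 3), (12, 4), (12, 11), (12, 12), (15, 0), (15, 7), (15, 8), (15, 15), (16, 0), (16, 7), (16, 8), (16, 15), (19, 3), (19, 4), (19, 11), (19, 12), (20, 0), (20, 7), (20, 8), (20, 15), (27, 3), (27, 4), (27, 11), (27, 12)]
Holes: [(4, 3), (4, 4), (4, 11), (4, 12), (11, 0), (11, 7), (11, 8), (11, 15), (12, 3), (12, 4), (12, 11), (12, 12), (15, 0), (15, 7), (15, 8), (15, 15), (16, 0), (16, 7), (16, 8), (16, 15), (19, 3), (19, 4), (19, 11), (19, 12), (20, 0), (20, 7), (20, 8), (20, 15), (27, 3), (27, 4), (27, 11), (27, 12)]

Answer: yes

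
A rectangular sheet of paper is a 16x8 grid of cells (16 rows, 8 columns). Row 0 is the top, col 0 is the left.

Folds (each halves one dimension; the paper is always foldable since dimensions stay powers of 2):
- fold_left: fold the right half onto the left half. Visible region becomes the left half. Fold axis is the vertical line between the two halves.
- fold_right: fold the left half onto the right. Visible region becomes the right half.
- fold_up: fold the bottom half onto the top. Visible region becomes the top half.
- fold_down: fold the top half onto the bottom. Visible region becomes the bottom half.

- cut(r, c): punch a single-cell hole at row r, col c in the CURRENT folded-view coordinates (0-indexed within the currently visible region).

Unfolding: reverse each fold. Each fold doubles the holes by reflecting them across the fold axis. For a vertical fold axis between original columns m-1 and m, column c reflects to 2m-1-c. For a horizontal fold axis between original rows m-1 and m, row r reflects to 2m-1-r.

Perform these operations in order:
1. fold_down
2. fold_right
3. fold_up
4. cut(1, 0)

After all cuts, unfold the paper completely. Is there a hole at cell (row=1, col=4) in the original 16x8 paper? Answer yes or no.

Op 1 fold_down: fold axis h@8; visible region now rows[8,16) x cols[0,8) = 8x8
Op 2 fold_right: fold axis v@4; visible region now rows[8,16) x cols[4,8) = 8x4
Op 3 fold_up: fold axis h@12; visible region now rows[8,12) x cols[4,8) = 4x4
Op 4 cut(1, 0): punch at orig (9,4); cuts so far [(9, 4)]; region rows[8,12) x cols[4,8) = 4x4
Unfold 1 (reflect across h@12): 2 holes -> [(9, 4), (14, 4)]
Unfold 2 (reflect across v@4): 4 holes -> [(9, 3), (9, 4), (14, 3), (14, 4)]
Unfold 3 (reflect across h@8): 8 holes -> [(1, 3), (1, 4), (6, 3), (6, 4), (9, 3), (9, 4), (14, 3), (14, 4)]
Holes: [(1, 3), (1, 4), (6, 3), (6, 4), (9, 3), (9, 4), (14, 3), (14, 4)]

Answer: yes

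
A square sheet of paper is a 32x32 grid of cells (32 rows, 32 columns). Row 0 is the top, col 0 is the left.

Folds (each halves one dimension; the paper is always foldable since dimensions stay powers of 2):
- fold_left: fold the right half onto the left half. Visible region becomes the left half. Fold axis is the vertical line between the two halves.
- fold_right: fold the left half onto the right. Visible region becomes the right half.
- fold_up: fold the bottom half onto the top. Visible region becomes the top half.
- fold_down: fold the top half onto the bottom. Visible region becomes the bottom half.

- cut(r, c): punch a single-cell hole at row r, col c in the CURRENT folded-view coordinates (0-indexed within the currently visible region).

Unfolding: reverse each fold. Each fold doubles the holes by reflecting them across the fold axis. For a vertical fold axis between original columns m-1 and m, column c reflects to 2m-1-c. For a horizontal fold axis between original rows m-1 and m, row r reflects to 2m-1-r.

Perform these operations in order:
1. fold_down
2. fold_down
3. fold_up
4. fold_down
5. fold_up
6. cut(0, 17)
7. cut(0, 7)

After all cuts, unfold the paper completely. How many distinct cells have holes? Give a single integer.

Answer: 64

Derivation:
Op 1 fold_down: fold axis h@16; visible region now rows[16,32) x cols[0,32) = 16x32
Op 2 fold_down: fold axis h@24; visible region now rows[24,32) x cols[0,32) = 8x32
Op 3 fold_up: fold axis h@28; visible region now rows[24,28) x cols[0,32) = 4x32
Op 4 fold_down: fold axis h@26; visible region now rows[26,28) x cols[0,32) = 2x32
Op 5 fold_up: fold axis h@27; visible region now rows[26,27) x cols[0,32) = 1x32
Op 6 cut(0, 17): punch at orig (26,17); cuts so far [(26, 17)]; region rows[26,27) x cols[0,32) = 1x32
Op 7 cut(0, 7): punch at orig (26,7); cuts so far [(26, 7), (26, 17)]; region rows[26,27) x cols[0,32) = 1x32
Unfold 1 (reflect across h@27): 4 holes -> [(26, 7), (26, 17), (27, 7), (27, 17)]
Unfold 2 (reflect across h@26): 8 holes -> [(24, 7), (24, 17), (25, 7), (25, 17), (26, 7), (26, 17), (27, 7), (27, 17)]
Unfold 3 (reflect across h@28): 16 holes -> [(24, 7), (24, 17), (25, 7), (25, 17), (26, 7), (26, 17), (27, 7), (27, 17), (28, 7), (28, 17), (29, 7), (29, 17), (30, 7), (30, 17), (31, 7), (31, 17)]
Unfold 4 (reflect across h@24): 32 holes -> [(16, 7), (16, 17), (17, 7), (17, 17), (18, 7), (18, 17), (19, 7), (19, 17), (20, 7), (20, 17), (21, 7), (21, 17), (22, 7), (22, 17), (23, 7), (23, 17), (24, 7), (24, 17), (25, 7), (25, 17), (26, 7), (26, 17), (27, 7), (27, 17), (28, 7), (28, 17), (29, 7), (29, 17), (30, 7), (30, 17), (31, 7), (31, 17)]
Unfold 5 (reflect across h@16): 64 holes -> [(0, 7), (0, 17), (1, 7), (1, 17), (2, 7), (2, 17), (3, 7), (3, 17), (4, 7), (4, 17), (5, 7), (5, 17), (6, 7), (6, 17), (7, 7), (7, 17), (8, 7), (8, 17), (9, 7), (9, 17), (10, 7), (10, 17), (11, 7), (11, 17), (12, 7), (12, 17), (13, 7), (13, 17), (14, 7), (14, 17), (15, 7), (15, 17), (16, 7), (16, 17), (17, 7), (17, 17), (18, 7), (18, 17), (19, 7), (19, 17), (20, 7), (20, 17), (21, 7), (21, 17), (22, 7), (22, 17), (23, 7), (23, 17), (24, 7), (24, 17), (25, 7), (25, 17), (26, 7), (26, 17), (27, 7), (27, 17), (28, 7), (28, 17), (29, 7), (29, 17), (30, 7), (30, 17), (31, 7), (31, 17)]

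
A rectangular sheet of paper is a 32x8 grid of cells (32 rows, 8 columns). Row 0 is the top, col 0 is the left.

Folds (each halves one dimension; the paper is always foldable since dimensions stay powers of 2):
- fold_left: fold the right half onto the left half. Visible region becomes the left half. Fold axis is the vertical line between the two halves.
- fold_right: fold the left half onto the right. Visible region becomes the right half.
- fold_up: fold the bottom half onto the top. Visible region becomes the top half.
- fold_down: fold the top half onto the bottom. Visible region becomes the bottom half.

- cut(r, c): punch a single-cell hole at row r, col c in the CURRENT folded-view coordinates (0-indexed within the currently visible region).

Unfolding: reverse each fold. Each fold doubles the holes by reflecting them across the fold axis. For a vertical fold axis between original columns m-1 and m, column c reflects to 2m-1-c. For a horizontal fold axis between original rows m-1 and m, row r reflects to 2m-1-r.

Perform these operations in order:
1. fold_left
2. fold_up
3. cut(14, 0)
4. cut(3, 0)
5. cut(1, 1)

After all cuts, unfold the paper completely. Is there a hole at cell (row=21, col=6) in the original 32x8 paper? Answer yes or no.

Answer: no

Derivation:
Op 1 fold_left: fold axis v@4; visible region now rows[0,32) x cols[0,4) = 32x4
Op 2 fold_up: fold axis h@16; visible region now rows[0,16) x cols[0,4) = 16x4
Op 3 cut(14, 0): punch at orig (14,0); cuts so far [(14, 0)]; region rows[0,16) x cols[0,4) = 16x4
Op 4 cut(3, 0): punch at orig (3,0); cuts so far [(3, 0), (14, 0)]; region rows[0,16) x cols[0,4) = 16x4
Op 5 cut(1, 1): punch at orig (1,1); cuts so far [(1, 1), (3, 0), (14, 0)]; region rows[0,16) x cols[0,4) = 16x4
Unfold 1 (reflect across h@16): 6 holes -> [(1, 1), (3, 0), (14, 0), (17, 0), (28, 0), (30, 1)]
Unfold 2 (reflect across v@4): 12 holes -> [(1, 1), (1, 6), (3, 0), (3, 7), (14, 0), (14, 7), (17, 0), (17, 7), (28, 0), (28, 7), (30, 1), (30, 6)]
Holes: [(1, 1), (1, 6), (3, 0), (3, 7), (14, 0), (14, 7), (17, 0), (17, 7), (28, 0), (28, 7), (30, 1), (30, 6)]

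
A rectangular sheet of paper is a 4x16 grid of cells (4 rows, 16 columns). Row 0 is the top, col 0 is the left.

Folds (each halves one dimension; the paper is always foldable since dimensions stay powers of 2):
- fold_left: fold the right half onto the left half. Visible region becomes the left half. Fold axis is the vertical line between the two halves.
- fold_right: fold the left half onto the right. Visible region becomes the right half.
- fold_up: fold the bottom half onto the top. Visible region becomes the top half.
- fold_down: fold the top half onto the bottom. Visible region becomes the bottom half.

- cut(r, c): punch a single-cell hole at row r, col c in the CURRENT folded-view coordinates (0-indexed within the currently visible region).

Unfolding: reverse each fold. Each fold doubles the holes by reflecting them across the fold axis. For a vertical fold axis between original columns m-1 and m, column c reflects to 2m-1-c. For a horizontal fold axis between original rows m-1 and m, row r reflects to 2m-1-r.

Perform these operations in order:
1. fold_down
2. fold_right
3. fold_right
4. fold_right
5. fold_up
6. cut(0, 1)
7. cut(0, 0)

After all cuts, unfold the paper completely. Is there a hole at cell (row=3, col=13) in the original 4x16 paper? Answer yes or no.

Answer: yes

Derivation:
Op 1 fold_down: fold axis h@2; visible region now rows[2,4) x cols[0,16) = 2x16
Op 2 fold_right: fold axis v@8; visible region now rows[2,4) x cols[8,16) = 2x8
Op 3 fold_right: fold axis v@12; visible region now rows[2,4) x cols[12,16) = 2x4
Op 4 fold_right: fold axis v@14; visible region now rows[2,4) x cols[14,16) = 2x2
Op 5 fold_up: fold axis h@3; visible region now rows[2,3) x cols[14,16) = 1x2
Op 6 cut(0, 1): punch at orig (2,15); cuts so far [(2, 15)]; region rows[2,3) x cols[14,16) = 1x2
Op 7 cut(0, 0): punch at orig (2,14); cuts so far [(2, 14), (2, 15)]; region rows[2,3) x cols[14,16) = 1x2
Unfold 1 (reflect across h@3): 4 holes -> [(2, 14), (2, 15), (3, 14), (3, 15)]
Unfold 2 (reflect across v@14): 8 holes -> [(2, 12), (2, 13), (2, 14), (2, 15), (3, 12), (3, 13), (3, 14), (3, 15)]
Unfold 3 (reflect across v@12): 16 holes -> [(2, 8), (2, 9), (2, 10), (2, 11), (2, 12), (2, 13), (2, 14), (2, 15), (3, 8), (3, 9), (3, 10), (3, 11), (3, 12), (3, 13), (3, 14), (3, 15)]
Unfold 4 (reflect across v@8): 32 holes -> [(2, 0), (2, 1), (2, 2), (2, 3), (2, 4), (2, 5), (2, 6), (2, 7), (2, 8), (2, 9), (2, 10), (2, 11), (2, 12), (2, 13), (2, 14), (2, 15), (3, 0), (3, 1), (3, 2), (3, 3), (3, 4), (3, 5), (3, 6), (3, 7), (3, 8), (3, 9), (3, 10), (3, 11), (3, 12), (3, 13), (3, 14), (3, 15)]
Unfold 5 (reflect across h@2): 64 holes -> [(0, 0), (0, 1), (0, 2), (0, 3), (0, 4), (0, 5), (0, 6), (0, 7), (0, 8), (0, 9), (0, 10), (0, 11), (0, 12), (0, 13), (0, 14), (0, 15), (1, 0), (1, 1), (1, 2), (1, 3), (1, 4), (1, 5), (1, 6), (1, 7), (1, 8), (1, 9), (1, 10), (1, 11), (1, 12), (1, 13), (1, 14), (1, 15), (2, 0), (2, 1), (2, 2), (2, 3), (2, 4), (2, 5), (2, 6), (2, 7), (2, 8), (2, 9), (2, 10), (2, 11), (2, 12), (2, 13), (2, 14), (2, 15), (3, 0), (3, 1), (3, 2), (3, 3), (3, 4), (3, 5), (3, 6), (3, 7), (3, 8), (3, 9), (3, 10), (3, 11), (3, 12), (3, 13), (3, 14), (3, 15)]
Holes: [(0, 0), (0, 1), (0, 2), (0, 3), (0, 4), (0, 5), (0, 6), (0, 7), (0, 8), (0, 9), (0, 10), (0, 11), (0, 12), (0, 13), (0, 14), (0, 15), (1, 0), (1, 1), (1, 2), (1, 3), (1, 4), (1, 5), (1, 6), (1, 7), (1, 8), (1, 9), (1, 10), (1, 11), (1, 12), (1, 13), (1, 14), (1, 15), (2, 0), (2, 1), (2, 2), (2, 3), (2, 4), (2, 5), (2, 6), (2, 7), (2, 8), (2, 9), (2, 10), (2, 11), (2, 12), (2, 13), (2, 14), (2, 15), (3, 0), (3, 1), (3, 2), (3, 3), (3, 4), (3, 5), (3, 6), (3, 7), (3, 8), (3, 9), (3, 10), (3, 11), (3, 12), (3, 13), (3, 14), (3, 15)]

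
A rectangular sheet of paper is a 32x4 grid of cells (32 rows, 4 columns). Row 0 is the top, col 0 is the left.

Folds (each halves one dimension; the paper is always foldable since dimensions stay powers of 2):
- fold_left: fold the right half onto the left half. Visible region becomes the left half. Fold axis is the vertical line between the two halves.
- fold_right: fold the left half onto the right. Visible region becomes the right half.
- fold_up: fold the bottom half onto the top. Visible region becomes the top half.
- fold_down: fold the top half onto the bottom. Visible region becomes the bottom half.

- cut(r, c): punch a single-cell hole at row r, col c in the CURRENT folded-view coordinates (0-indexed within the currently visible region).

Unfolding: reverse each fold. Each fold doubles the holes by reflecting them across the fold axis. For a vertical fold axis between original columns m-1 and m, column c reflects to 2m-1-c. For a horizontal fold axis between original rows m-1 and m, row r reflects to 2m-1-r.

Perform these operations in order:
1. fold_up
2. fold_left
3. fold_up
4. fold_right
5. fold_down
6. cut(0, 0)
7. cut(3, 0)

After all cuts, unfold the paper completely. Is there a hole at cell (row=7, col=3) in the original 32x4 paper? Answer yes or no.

Answer: yes

Derivation:
Op 1 fold_up: fold axis h@16; visible region now rows[0,16) x cols[0,4) = 16x4
Op 2 fold_left: fold axis v@2; visible region now rows[0,16) x cols[0,2) = 16x2
Op 3 fold_up: fold axis h@8; visible region now rows[0,8) x cols[0,2) = 8x2
Op 4 fold_right: fold axis v@1; visible region now rows[0,8) x cols[1,2) = 8x1
Op 5 fold_down: fold axis h@4; visible region now rows[4,8) x cols[1,2) = 4x1
Op 6 cut(0, 0): punch at orig (4,1); cuts so far [(4, 1)]; region rows[4,8) x cols[1,2) = 4x1
Op 7 cut(3, 0): punch at orig (7,1); cuts so far [(4, 1), (7, 1)]; region rows[4,8) x cols[1,2) = 4x1
Unfold 1 (reflect across h@4): 4 holes -> [(0, 1), (3, 1), (4, 1), (7, 1)]
Unfold 2 (reflect across v@1): 8 holes -> [(0, 0), (0, 1), (3, 0), (3, 1), (4, 0), (4, 1), (7, 0), (7, 1)]
Unfold 3 (reflect across h@8): 16 holes -> [(0, 0), (0, 1), (3, 0), (3, 1), (4, 0), (4, 1), (7, 0), (7, 1), (8, 0), (8, 1), (11, 0), (11, 1), (12, 0), (12, 1), (15, 0), (15, 1)]
Unfold 4 (reflect across v@2): 32 holes -> [(0, 0), (0, 1), (0, 2), (0, 3), (3, 0), (3, 1), (3, 2), (3, 3), (4, 0), (4, 1), (4, 2), (4, 3), (7, 0), (7, 1), (7, 2), (7, 3), (8, 0), (8, 1), (8, 2), (8, 3), (11, 0), (11, 1), (11, 2), (11, 3), (12, 0), (12, 1), (12, 2), (12, 3), (15, 0), (15, 1), (15, 2), (15, 3)]
Unfold 5 (reflect across h@16): 64 holes -> [(0, 0), (0, 1), (0, 2), (0, 3), (3, 0), (3, 1), (3, 2), (3, 3), (4, 0), (4, 1), (4, 2), (4, 3), (7, 0), (7, 1), (7, 2), (7, 3), (8, 0), (8, 1), (8, 2), (8, 3), (11, 0), (11, 1), (11, 2), (11, 3), (12, 0), (12, 1), (12, 2), (12, 3), (15, 0), (15, 1), (15, 2), (15, 3), (16, 0), (16, 1), (16, 2), (16, 3), (19, 0), (19, 1), (19, 2), (19, 3), (20, 0), (20, 1), (20, 2), (20, 3), (23, 0), (23, 1), (23, 2), (23, 3), (24, 0), (24, 1), (24, 2), (24, 3), (27, 0), (27, 1), (27, 2), (27, 3), (28, 0), (28, 1), (28, 2), (28, 3), (31, 0), (31, 1), (31, 2), (31, 3)]
Holes: [(0, 0), (0, 1), (0, 2), (0, 3), (3, 0), (3, 1), (3, 2), (3, 3), (4, 0), (4, 1), (4, 2), (4, 3), (7, 0), (7, 1), (7, 2), (7, 3), (8, 0), (8, 1), (8, 2), (8, 3), (11, 0), (11, 1), (11, 2), (11, 3), (12, 0), (12, 1), (12, 2), (12, 3), (15, 0), (15, 1), (15, 2), (15, 3), (16, 0), (16, 1), (16, 2), (16, 3), (19, 0), (19, 1), (19, 2), (19, 3), (20, 0), (20, 1), (20, 2), (20, 3), (23, 0), (23, 1), (23, 2), (23, 3), (24, 0), (24, 1), (24, 2), (24, 3), (27, 0), (27, 1), (27, 2), (27, 3), (28, 0), (28, 1), (28, 2), (28, 3), (31, 0), (31, 1), (31, 2), (31, 3)]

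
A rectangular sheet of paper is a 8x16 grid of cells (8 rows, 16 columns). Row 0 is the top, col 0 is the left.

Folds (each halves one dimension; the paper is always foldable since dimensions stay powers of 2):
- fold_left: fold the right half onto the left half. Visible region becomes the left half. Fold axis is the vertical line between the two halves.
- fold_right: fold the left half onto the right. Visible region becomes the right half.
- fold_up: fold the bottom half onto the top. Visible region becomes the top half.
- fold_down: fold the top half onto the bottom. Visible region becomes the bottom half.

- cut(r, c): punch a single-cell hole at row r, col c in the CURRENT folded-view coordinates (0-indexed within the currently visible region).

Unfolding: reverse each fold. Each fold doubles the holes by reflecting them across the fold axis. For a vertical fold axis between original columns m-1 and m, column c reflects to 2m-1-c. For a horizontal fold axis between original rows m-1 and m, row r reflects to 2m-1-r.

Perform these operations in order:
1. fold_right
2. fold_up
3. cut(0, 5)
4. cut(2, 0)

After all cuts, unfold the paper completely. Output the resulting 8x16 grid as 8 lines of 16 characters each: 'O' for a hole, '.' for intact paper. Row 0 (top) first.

Op 1 fold_right: fold axis v@8; visible region now rows[0,8) x cols[8,16) = 8x8
Op 2 fold_up: fold axis h@4; visible region now rows[0,4) x cols[8,16) = 4x8
Op 3 cut(0, 5): punch at orig (0,13); cuts so far [(0, 13)]; region rows[0,4) x cols[8,16) = 4x8
Op 4 cut(2, 0): punch at orig (2,8); cuts so far [(0, 13), (2, 8)]; region rows[0,4) x cols[8,16) = 4x8
Unfold 1 (reflect across h@4): 4 holes -> [(0, 13), (2, 8), (5, 8), (7, 13)]
Unfold 2 (reflect across v@8): 8 holes -> [(0, 2), (0, 13), (2, 7), (2, 8), (5, 7), (5, 8), (7, 2), (7, 13)]

Answer: ..O..........O..
................
.......OO.......
................
................
.......OO.......
................
..O..........O..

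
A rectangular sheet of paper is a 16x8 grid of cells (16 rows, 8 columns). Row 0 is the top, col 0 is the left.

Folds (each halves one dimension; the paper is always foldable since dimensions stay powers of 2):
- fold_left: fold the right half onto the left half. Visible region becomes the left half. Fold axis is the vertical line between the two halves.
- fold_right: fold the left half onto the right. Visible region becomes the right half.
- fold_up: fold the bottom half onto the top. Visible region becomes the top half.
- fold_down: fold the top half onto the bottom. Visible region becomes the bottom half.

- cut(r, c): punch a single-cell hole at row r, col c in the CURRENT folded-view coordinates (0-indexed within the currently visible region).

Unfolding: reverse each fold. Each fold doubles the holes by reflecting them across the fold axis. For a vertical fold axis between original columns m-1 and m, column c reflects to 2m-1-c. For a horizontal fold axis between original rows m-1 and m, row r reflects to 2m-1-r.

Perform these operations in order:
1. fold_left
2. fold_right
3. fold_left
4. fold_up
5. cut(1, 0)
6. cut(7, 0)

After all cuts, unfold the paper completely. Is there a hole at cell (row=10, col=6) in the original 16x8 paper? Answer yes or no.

Op 1 fold_left: fold axis v@4; visible region now rows[0,16) x cols[0,4) = 16x4
Op 2 fold_right: fold axis v@2; visible region now rows[0,16) x cols[2,4) = 16x2
Op 3 fold_left: fold axis v@3; visible region now rows[0,16) x cols[2,3) = 16x1
Op 4 fold_up: fold axis h@8; visible region now rows[0,8) x cols[2,3) = 8x1
Op 5 cut(1, 0): punch at orig (1,2); cuts so far [(1, 2)]; region rows[0,8) x cols[2,3) = 8x1
Op 6 cut(7, 0): punch at orig (7,2); cuts so far [(1, 2), (7, 2)]; region rows[0,8) x cols[2,3) = 8x1
Unfold 1 (reflect across h@8): 4 holes -> [(1, 2), (7, 2), (8, 2), (14, 2)]
Unfold 2 (reflect across v@3): 8 holes -> [(1, 2), (1, 3), (7, 2), (7, 3), (8, 2), (8, 3), (14, 2), (14, 3)]
Unfold 3 (reflect across v@2): 16 holes -> [(1, 0), (1, 1), (1, 2), (1, 3), (7, 0), (7, 1), (7, 2), (7, 3), (8, 0), (8, 1), (8, 2), (8, 3), (14, 0), (14, 1), (14, 2), (14, 3)]
Unfold 4 (reflect across v@4): 32 holes -> [(1, 0), (1, 1), (1, 2), (1, 3), (1, 4), (1, 5), (1, 6), (1, 7), (7, 0), (7, 1), (7, 2), (7, 3), (7, 4), (7, 5), (7, 6), (7, 7), (8, 0), (8, 1), (8, 2), (8, 3), (8, 4), (8, 5), (8, 6), (8, 7), (14, 0), (14, 1), (14, 2), (14, 3), (14, 4), (14, 5), (14, 6), (14, 7)]
Holes: [(1, 0), (1, 1), (1, 2), (1, 3), (1, 4), (1, 5), (1, 6), (1, 7), (7, 0), (7, 1), (7, 2), (7, 3), (7, 4), (7, 5), (7, 6), (7, 7), (8, 0), (8, 1), (8, 2), (8, 3), (8, 4), (8, 5), (8, 6), (8, 7), (14, 0), (14, 1), (14, 2), (14, 3), (14, 4), (14, 5), (14, 6), (14, 7)]

Answer: no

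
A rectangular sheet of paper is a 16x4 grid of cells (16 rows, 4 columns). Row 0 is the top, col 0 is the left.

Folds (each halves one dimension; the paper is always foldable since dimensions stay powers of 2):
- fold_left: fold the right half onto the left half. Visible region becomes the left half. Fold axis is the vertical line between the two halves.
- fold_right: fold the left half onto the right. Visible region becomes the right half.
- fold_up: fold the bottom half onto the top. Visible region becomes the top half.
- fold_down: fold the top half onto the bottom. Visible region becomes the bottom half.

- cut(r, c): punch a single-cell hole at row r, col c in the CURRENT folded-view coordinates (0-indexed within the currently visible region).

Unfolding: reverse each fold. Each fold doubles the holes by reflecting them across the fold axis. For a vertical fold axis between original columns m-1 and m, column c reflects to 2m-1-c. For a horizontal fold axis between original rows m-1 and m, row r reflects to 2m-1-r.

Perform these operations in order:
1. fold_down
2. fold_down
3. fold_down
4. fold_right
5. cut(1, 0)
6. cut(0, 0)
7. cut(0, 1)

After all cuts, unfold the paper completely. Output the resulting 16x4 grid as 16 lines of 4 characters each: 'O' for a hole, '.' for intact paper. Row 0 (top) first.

Answer: .OO.
OOOO
OOOO
.OO.
.OO.
OOOO
OOOO
.OO.
.OO.
OOOO
OOOO
.OO.
.OO.
OOOO
OOOO
.OO.

Derivation:
Op 1 fold_down: fold axis h@8; visible region now rows[8,16) x cols[0,4) = 8x4
Op 2 fold_down: fold axis h@12; visible region now rows[12,16) x cols[0,4) = 4x4
Op 3 fold_down: fold axis h@14; visible region now rows[14,16) x cols[0,4) = 2x4
Op 4 fold_right: fold axis v@2; visible region now rows[14,16) x cols[2,4) = 2x2
Op 5 cut(1, 0): punch at orig (15,2); cuts so far [(15, 2)]; region rows[14,16) x cols[2,4) = 2x2
Op 6 cut(0, 0): punch at orig (14,2); cuts so far [(14, 2), (15, 2)]; region rows[14,16) x cols[2,4) = 2x2
Op 7 cut(0, 1): punch at orig (14,3); cuts so far [(14, 2), (14, 3), (15, 2)]; region rows[14,16) x cols[2,4) = 2x2
Unfold 1 (reflect across v@2): 6 holes -> [(14, 0), (14, 1), (14, 2), (14, 3), (15, 1), (15, 2)]
Unfold 2 (reflect across h@14): 12 holes -> [(12, 1), (12, 2), (13, 0), (13, 1), (13, 2), (13, 3), (14, 0), (14, 1), (14, 2), (14, 3), (15, 1), (15, 2)]
Unfold 3 (reflect across h@12): 24 holes -> [(8, 1), (8, 2), (9, 0), (9, 1), (9, 2), (9, 3), (10, 0), (10, 1), (10, 2), (10, 3), (11, 1), (11, 2), (12, 1), (12, 2), (13, 0), (13, 1), (13, 2), (13, 3), (14, 0), (14, 1), (14, 2), (14, 3), (15, 1), (15, 2)]
Unfold 4 (reflect across h@8): 48 holes -> [(0, 1), (0, 2), (1, 0), (1, 1), (1, 2), (1, 3), (2, 0), (2, 1), (2, 2), (2, 3), (3, 1), (3, 2), (4, 1), (4, 2), (5, 0), (5, 1), (5, 2), (5, 3), (6, 0), (6, 1), (6, 2), (6, 3), (7, 1), (7, 2), (8, 1), (8, 2), (9, 0), (9, 1), (9, 2), (9, 3), (10, 0), (10, 1), (10, 2), (10, 3), (11, 1), (11, 2), (12, 1), (12, 2), (13, 0), (13, 1), (13, 2), (13, 3), (14, 0), (14, 1), (14, 2), (14, 3), (15, 1), (15, 2)]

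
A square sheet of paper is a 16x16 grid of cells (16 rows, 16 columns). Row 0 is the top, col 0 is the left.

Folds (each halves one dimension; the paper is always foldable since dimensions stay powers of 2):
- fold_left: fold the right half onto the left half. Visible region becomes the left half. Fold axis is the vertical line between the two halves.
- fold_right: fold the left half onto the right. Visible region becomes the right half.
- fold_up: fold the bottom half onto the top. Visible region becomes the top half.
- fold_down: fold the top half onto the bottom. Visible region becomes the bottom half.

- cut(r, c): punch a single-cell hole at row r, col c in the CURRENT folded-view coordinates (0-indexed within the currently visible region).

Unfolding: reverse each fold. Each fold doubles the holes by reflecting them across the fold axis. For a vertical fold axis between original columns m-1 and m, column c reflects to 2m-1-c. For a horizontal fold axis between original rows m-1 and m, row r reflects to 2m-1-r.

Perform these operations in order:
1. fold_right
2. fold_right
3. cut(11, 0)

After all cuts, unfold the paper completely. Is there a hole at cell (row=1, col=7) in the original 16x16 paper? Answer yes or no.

Op 1 fold_right: fold axis v@8; visible region now rows[0,16) x cols[8,16) = 16x8
Op 2 fold_right: fold axis v@12; visible region now rows[0,16) x cols[12,16) = 16x4
Op 3 cut(11, 0): punch at orig (11,12); cuts so far [(11, 12)]; region rows[0,16) x cols[12,16) = 16x4
Unfold 1 (reflect across v@12): 2 holes -> [(11, 11), (11, 12)]
Unfold 2 (reflect across v@8): 4 holes -> [(11, 3), (11, 4), (11, 11), (11, 12)]
Holes: [(11, 3), (11, 4), (11, 11), (11, 12)]

Answer: no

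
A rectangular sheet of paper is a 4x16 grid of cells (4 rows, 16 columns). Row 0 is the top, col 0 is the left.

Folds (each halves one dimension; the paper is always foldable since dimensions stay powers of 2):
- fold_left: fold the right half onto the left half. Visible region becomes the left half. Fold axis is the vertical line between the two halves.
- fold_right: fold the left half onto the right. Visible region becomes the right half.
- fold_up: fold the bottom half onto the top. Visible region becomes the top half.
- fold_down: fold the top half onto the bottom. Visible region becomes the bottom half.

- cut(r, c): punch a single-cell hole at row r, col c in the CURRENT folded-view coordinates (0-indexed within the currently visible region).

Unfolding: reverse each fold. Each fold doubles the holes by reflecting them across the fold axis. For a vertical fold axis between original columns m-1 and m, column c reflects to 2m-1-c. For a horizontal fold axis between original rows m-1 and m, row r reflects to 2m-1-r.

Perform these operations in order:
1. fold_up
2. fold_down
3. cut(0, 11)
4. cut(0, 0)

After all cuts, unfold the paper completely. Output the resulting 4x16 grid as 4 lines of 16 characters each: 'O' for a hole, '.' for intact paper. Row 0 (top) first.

Op 1 fold_up: fold axis h@2; visible region now rows[0,2) x cols[0,16) = 2x16
Op 2 fold_down: fold axis h@1; visible region now rows[1,2) x cols[0,16) = 1x16
Op 3 cut(0, 11): punch at orig (1,11); cuts so far [(1, 11)]; region rows[1,2) x cols[0,16) = 1x16
Op 4 cut(0, 0): punch at orig (1,0); cuts so far [(1, 0), (1, 11)]; region rows[1,2) x cols[0,16) = 1x16
Unfold 1 (reflect across h@1): 4 holes -> [(0, 0), (0, 11), (1, 0), (1, 11)]
Unfold 2 (reflect across h@2): 8 holes -> [(0, 0), (0, 11), (1, 0), (1, 11), (2, 0), (2, 11), (3, 0), (3, 11)]

Answer: O..........O....
O..........O....
O..........O....
O..........O....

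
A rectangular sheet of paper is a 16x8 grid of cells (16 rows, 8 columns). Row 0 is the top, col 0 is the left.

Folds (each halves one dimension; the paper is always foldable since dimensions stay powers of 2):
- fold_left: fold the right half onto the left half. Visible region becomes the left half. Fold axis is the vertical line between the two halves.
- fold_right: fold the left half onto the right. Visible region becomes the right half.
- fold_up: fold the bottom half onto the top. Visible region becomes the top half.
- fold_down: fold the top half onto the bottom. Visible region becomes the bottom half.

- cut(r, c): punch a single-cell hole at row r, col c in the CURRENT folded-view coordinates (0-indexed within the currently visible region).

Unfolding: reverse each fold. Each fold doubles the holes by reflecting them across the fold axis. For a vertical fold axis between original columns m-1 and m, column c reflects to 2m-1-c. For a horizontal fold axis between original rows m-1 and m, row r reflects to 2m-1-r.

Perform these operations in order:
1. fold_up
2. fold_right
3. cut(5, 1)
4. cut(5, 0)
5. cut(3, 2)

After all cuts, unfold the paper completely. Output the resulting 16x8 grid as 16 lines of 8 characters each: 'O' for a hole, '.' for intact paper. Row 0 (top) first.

Answer: ........
........
........
.O....O.
........
..OOOO..
........
........
........
........
..OOOO..
........
.O....O.
........
........
........

Derivation:
Op 1 fold_up: fold axis h@8; visible region now rows[0,8) x cols[0,8) = 8x8
Op 2 fold_right: fold axis v@4; visible region now rows[0,8) x cols[4,8) = 8x4
Op 3 cut(5, 1): punch at orig (5,5); cuts so far [(5, 5)]; region rows[0,8) x cols[4,8) = 8x4
Op 4 cut(5, 0): punch at orig (5,4); cuts so far [(5, 4), (5, 5)]; region rows[0,8) x cols[4,8) = 8x4
Op 5 cut(3, 2): punch at orig (3,6); cuts so far [(3, 6), (5, 4), (5, 5)]; region rows[0,8) x cols[4,8) = 8x4
Unfold 1 (reflect across v@4): 6 holes -> [(3, 1), (3, 6), (5, 2), (5, 3), (5, 4), (5, 5)]
Unfold 2 (reflect across h@8): 12 holes -> [(3, 1), (3, 6), (5, 2), (5, 3), (5, 4), (5, 5), (10, 2), (10, 3), (10, 4), (10, 5), (12, 1), (12, 6)]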